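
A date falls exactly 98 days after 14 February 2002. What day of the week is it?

Thursday

Feb 14, 2002 is a Thursday.
98 mod 7 = 0, so 98 days after a Thursday is Thursday + 0 = Thursday.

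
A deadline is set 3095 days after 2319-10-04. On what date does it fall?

+366 (one year; includes Feb 29, 2320) → Oct 4, 2320 (2729 left).
+365 (one year) → Oct 4, 2321 (2364 left).
+365 (one year) → Oct 4, 2322 (1999 left).
+365 (one year) → Oct 4, 2323 (1634 left).
+366 (one year; includes Feb 29, 2324) → Oct 4, 2324 (1268 left).
+365 (one year) → Oct 4, 2325 (903 left).
+365 (one year) → Oct 4, 2326 (538 left).
+365 (one year) → Oct 4, 2327 (173 left).
Oct has 31 days: +28 → Nov 1, 2327 (145 left).
Nov has 30 days: +30 → Dec 1, 2327 (115 left).
Dec has 31 days: +31 → Jan 1, 2328 (84 left).
Jan has 31 days: +31 → Feb 1, 2328 (53 left).
Feb has 29 days: +29 → Mar 1, 2328 (24 left).
+24 → Mar 25, 2328.

March 25, 2328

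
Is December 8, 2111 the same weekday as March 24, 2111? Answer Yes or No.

Yes

From Mar 24, 2111 to Dec 8, 2111 is 259 days.
259 mod 7 = 0, so they are the same weekday.
(Mar 24, 2111 is a Tuesday; Dec 8, 2111 is a Tuesday.)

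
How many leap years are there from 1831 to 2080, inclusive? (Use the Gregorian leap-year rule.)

62

Multiples of 4 in [1831,2080]: 63.
Of those, multiples of 100: 2 (not leap unless ÷400).
Multiples of 400: 1.
Leap years = 63 − 2 + 1 = 62.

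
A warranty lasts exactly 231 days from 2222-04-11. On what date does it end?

Apr has 30 days: +20 → May 1, 2222 (211 left).
May has 31 days: +31 → Jun 1, 2222 (180 left).
Jun has 30 days: +30 → Jul 1, 2222 (150 left).
Jul has 31 days: +31 → Aug 1, 2222 (119 left).
Aug has 31 days: +31 → Sep 1, 2222 (88 left).
Sep has 30 days: +30 → Oct 1, 2222 (58 left).
Oct has 31 days: +31 → Nov 1, 2222 (27 left).
+27 → Nov 28, 2222.

November 28, 2222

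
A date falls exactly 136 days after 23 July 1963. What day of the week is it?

First find the weekday of Jul 23, 1963. Doomsday rule: the anchor day for the 1900s is Wednesday. For year 63: 63÷12 = 5 r 3, and 3÷4 = 0, so 5+3+0 = 8.
Wednesday + 8 ≡ Thursday — that's 1963's doomsday.
In July the doomsday date is Jul 11.
Jul 23 is 12 days after Jul 11; 12 mod 7 = 5, so Thursday + 5 = Tuesday.
136 mod 7 = 3, so 136 days after a Tuesday is Tuesday + 3 = Friday.

Friday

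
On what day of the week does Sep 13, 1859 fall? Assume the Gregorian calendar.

Tuesday

Doomsday rule: the anchor day for the 1800s is Friday. For year 59: 59÷12 = 4 r 11, and 11÷4 = 2, so 4+11+2 = 17.
Friday + 17 ≡ Monday — that's 1859's doomsday.
In September the doomsday date is Sep 5.
Sep 13 is 8 days after Sep 5; 8 mod 7 = 1, so Monday + 1 = Tuesday.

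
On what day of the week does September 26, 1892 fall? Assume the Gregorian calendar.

Doomsday rule: the anchor day for the 1800s is Friday. For year 92: 92÷12 = 7 r 8, and 8÷4 = 2, so 7+8+2 = 17.
Friday + 17 ≡ Monday — that's 1892's doomsday.
In September the doomsday date is Sep 5.
Sep 26 is 21 days after Sep 5; 21 mod 7 = 0, so Monday + 0 = Monday.

Monday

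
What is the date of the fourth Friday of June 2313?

June 1, 2313 is a Sunday.
The first Friday is therefore June 6 (5 days later).
The fourth Friday is 6 + 3×7 = June 27.

June 27, 2313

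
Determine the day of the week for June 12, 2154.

Wednesday

Doomsday rule: the anchor day for the 2100s is Sunday. For year 54: 54÷12 = 4 r 6, and 6÷4 = 1, so 4+6+1 = 11.
Sunday + 11 ≡ Thursday — that's 2154's doomsday.
In June the doomsday date is Jun 6.
Jun 12 is 6 days after Jun 6; 6 mod 7 = 6, so Thursday + 6 = Wednesday.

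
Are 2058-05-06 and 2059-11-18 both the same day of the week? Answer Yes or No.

From May 6, 2058 to Nov 18, 2059 is 561 days.
561 mod 7 = 1, so they are different weekdays.
(May 6, 2058 is a Monday; Nov 18, 2059 is a Tuesday.)

No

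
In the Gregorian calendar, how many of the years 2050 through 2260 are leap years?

Multiples of 4 in [2050,2260]: 53.
Of those, multiples of 100: 2 (not leap unless ÷400).
Multiples of 400: 0.
Leap years = 53 − 2 + 0 = 51.

51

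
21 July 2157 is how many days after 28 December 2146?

3858

Dec 28, 2146 → Dec 28, 2147: 365 days.
Dec 28, 2147 → Dec 28, 2148: 366 days (Feb 29, 2148 is in that span).
Dec 28, 2148 → Dec 28, 2149: 365 days.
Dec 28, 2149 → Dec 28, 2150: 365 days.
Dec 28, 2150 → Dec 28, 2151: 365 days.
Dec 28, 2151 → Dec 28, 2152: 366 days (Feb 29, 2152 is in that span).
Dec 28, 2152 → Dec 28, 2153: 365 days.
Dec 28, 2153 → Dec 28, 2154: 365 days.
Dec 28, 2154 → Dec 28, 2155: 365 days.
Dec 28, 2155 → Dec 28, 2156: 366 days (Feb 29, 2156 is in that span).
Dec 28, 2156 → Jan 28, 2157: 31 days (December has 31).
Jan 28, 2157 → Feb 28, 2157: 31 days (January has 31).
Feb 28, 2157 → Mar 28, 2157: 28 days (February has 28).
Mar 28, 2157 → Apr 28, 2157: 31 days (March has 31).
Apr 28, 2157 → May 28, 2157: 30 days (April has 30).
May 28, 2157 → Jun 28, 2157: 31 days (May has 31).
Jun 28, 2157 → Jul 21, 2157: 23 days.
Total: 3858 days.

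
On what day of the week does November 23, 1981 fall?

Monday

January 1, 1981 is a Thursday.
Jan 1, 1981 → Feb 1, 1981: 31 days (January has 31).
Feb 1, 1981 → Mar 1, 1981: 28 days (February has 28).
Mar 1, 1981 → Apr 1, 1981: 31 days (March has 31).
Apr 1, 1981 → May 1, 1981: 30 days (April has 30).
May 1, 1981 → Jun 1, 1981: 31 days (May has 31).
Jun 1, 1981 → Jul 1, 1981: 30 days (June has 30).
Jul 1, 1981 → Aug 1, 1981: 31 days (July has 31).
Aug 1, 1981 → Sep 1, 1981: 31 days (August has 31).
Sep 1, 1981 → Oct 1, 1981: 30 days (September has 30).
Oct 1, 1981 → Nov 1, 1981: 31 days (October has 31).
Nov 1, 1981 → Nov 23, 1981: 22 days.
Total: 326 days.
326 mod 7 = 4, so Thursday + 4 = Monday.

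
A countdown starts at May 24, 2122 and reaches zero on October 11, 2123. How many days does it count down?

505

May 24, 2122 → May 24, 2123: 365 days.
May 24, 2123 → Jun 24, 2123: 31 days (May has 31).
Jun 24, 2123 → Jul 24, 2123: 30 days (June has 30).
Jul 24, 2123 → Aug 24, 2123: 31 days (July has 31).
Aug 24, 2123 → Sep 24, 2123: 31 days (August has 31).
Sep 24, 2123 → Oct 11, 2123: 17 days.
Total: 505 days.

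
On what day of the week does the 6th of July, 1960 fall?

Wednesday

Doomsday rule: the anchor day for the 1900s is Wednesday. For year 60: 60÷12 = 5 r 0, and 0÷4 = 0, so 5+0+0 = 5.
Wednesday + 5 ≡ Monday — that's 1960's doomsday.
In July the doomsday date is Jul 11.
Jul 6 is 5 days before Jul 11; 5 mod 7 = 5, so Monday − 5 = Wednesday.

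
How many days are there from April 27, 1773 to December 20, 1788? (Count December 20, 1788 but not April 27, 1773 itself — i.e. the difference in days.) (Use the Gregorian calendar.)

5716

Apr 27, 1773 → Apr 27, 1774: 365 days.
Apr 27, 1774 → Apr 27, 1775: 365 days.
Apr 27, 1775 → Apr 27, 1776: 366 days (Feb 29, 1776 is in that span).
Apr 27, 1776 → Apr 27, 1777: 365 days.
Apr 27, 1777 → Apr 27, 1778: 365 days.
Apr 27, 1778 → Apr 27, 1779: 365 days.
Apr 27, 1779 → Apr 27, 1780: 366 days (Feb 29, 1780 is in that span).
Apr 27, 1780 → Apr 27, 1781: 365 days.
Apr 27, 1781 → Apr 27, 1782: 365 days.
Apr 27, 1782 → Apr 27, 1783: 365 days.
Apr 27, 1783 → Apr 27, 1784: 366 days (Feb 29, 1784 is in that span).
Apr 27, 1784 → Apr 27, 1785: 365 days.
Apr 27, 1785 → Apr 27, 1786: 365 days.
Apr 27, 1786 → Apr 27, 1787: 365 days.
Apr 27, 1787 → Apr 27, 1788: 366 days (Feb 29, 1788 is in that span).
Apr 27, 1788 → May 27, 1788: 30 days (April has 30).
May 27, 1788 → Jun 27, 1788: 31 days (May has 31).
Jun 27, 1788 → Jul 27, 1788: 30 days (June has 30).
Jul 27, 1788 → Aug 27, 1788: 31 days (July has 31).
Aug 27, 1788 → Sep 27, 1788: 31 days (August has 31).
Sep 27, 1788 → Oct 27, 1788: 30 days (September has 30).
Oct 27, 1788 → Nov 27, 1788: 31 days (October has 31).
Nov 27, 1788 → Dec 20, 1788: 23 days.
Total: 5716 days.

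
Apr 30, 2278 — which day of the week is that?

Tuesday

Doomsday rule: the anchor day for the 2200s is Friday. For year 78: 78÷12 = 6 r 6, and 6÷4 = 1, so 6+6+1 = 13.
Friday + 13 ≡ Thursday — that's 2278's doomsday.
In April the doomsday date is Apr 4.
Apr 30 is 26 days after Apr 4; 26 mod 7 = 5, so Thursday + 5 = Tuesday.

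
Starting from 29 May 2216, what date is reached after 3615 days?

+365 (one year) → May 29, 2217 (3250 left).
+365 (one year) → May 29, 2218 (2885 left).
+365 (one year) → May 29, 2219 (2520 left).
+366 (one year; includes Feb 29, 2220) → May 29, 2220 (2154 left).
+365 (one year) → May 29, 2221 (1789 left).
+365 (one year) → May 29, 2222 (1424 left).
+365 (one year) → May 29, 2223 (1059 left).
+366 (one year; includes Feb 29, 2224) → May 29, 2224 (693 left).
+365 (one year) → May 29, 2225 (328 left).
May has 31 days: +3 → Jun 1, 2225 (325 left).
Jun has 30 days: +30 → Jul 1, 2225 (295 left).
Jul has 31 days: +31 → Aug 1, 2225 (264 left).
Aug has 31 days: +31 → Sep 1, 2225 (233 left).
Sep has 30 days: +30 → Oct 1, 2225 (203 left).
Oct has 31 days: +31 → Nov 1, 2225 (172 left).
Nov has 30 days: +30 → Dec 1, 2225 (142 left).
Dec has 31 days: +31 → Jan 1, 2226 (111 left).
Jan has 31 days: +31 → Feb 1, 2226 (80 left).
Feb has 28 days: +28 → Mar 1, 2226 (52 left).
Mar has 31 days: +31 → Apr 1, 2226 (21 left).
+21 → Apr 22, 2226.

April 22, 2226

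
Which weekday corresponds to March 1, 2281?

Doomsday rule: the anchor day for the 2200s is Friday. For year 81: 81÷12 = 6 r 9, and 9÷4 = 2, so 6+9+2 = 17.
Friday + 17 ≡ Monday — that's 2281's doomsday.
In March the doomsday date is Mar 14.
Mar 1 is 13 days before Mar 14; 13 mod 7 = 6, so Monday − 6 = Tuesday.

Tuesday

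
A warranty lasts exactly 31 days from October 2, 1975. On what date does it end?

Oct has 31 days: +30 → Nov 1, 1975 (1 left).
+1 → Nov 2, 1975.

November 2, 1975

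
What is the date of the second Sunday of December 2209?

December 10, 2209

December 1, 2209 is a Friday.
The first Sunday is therefore December 3 (2 days later).
The second Sunday is 3 + 1×7 = December 10.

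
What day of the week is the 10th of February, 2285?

Doomsday rule: the anchor day for the 2200s is Friday. For year 85: 85÷12 = 7 r 1, and 1÷4 = 0, so 7+1+0 = 8.
Friday + 8 ≡ Saturday — that's 2285's doomsday.
In February the doomsday date is Feb 28 (2285 is not a leap year).
Feb 10 is 18 days before Feb 28; 18 mod 7 = 4, so Saturday − 4 = Tuesday.

Tuesday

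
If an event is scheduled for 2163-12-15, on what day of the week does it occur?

Doomsday rule: the anchor day for the 2100s is Sunday. For year 63: 63÷12 = 5 r 3, and 3÷4 = 0, so 5+3+0 = 8.
Sunday + 8 ≡ Monday — that's 2163's doomsday.
In December the doomsday date is Dec 12.
Dec 15 is 3 days after Dec 12; 3 mod 7 = 3, so Monday + 3 = Thursday.

Thursday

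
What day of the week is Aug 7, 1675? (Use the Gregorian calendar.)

Doomsday rule: the anchor day for the 1600s is Tuesday. For year 75: 75÷12 = 6 r 3, and 3÷4 = 0, so 6+3+0 = 9.
Tuesday + 9 ≡ Thursday — that's 1675's doomsday.
In August the doomsday date is Aug 8.
Aug 7 is 1 day before Aug 8; 1 mod 7 = 1, so Thursday − 1 = Wednesday.

Wednesday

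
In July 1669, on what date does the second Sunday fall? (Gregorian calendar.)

July 14, 1669

July 1, 1669 is a Monday.
The first Sunday is therefore July 7 (6 days later).
The second Sunday is 7 + 1×7 = July 14.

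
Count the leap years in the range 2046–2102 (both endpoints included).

Multiples of 4 in [2046,2102]: 14.
Of those, multiples of 100: 1 (not leap unless ÷400).
Multiples of 400: 0.
Leap years = 14 − 1 + 0 = 13.

13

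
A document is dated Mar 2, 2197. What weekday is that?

Thursday

Doomsday rule: the anchor day for the 2100s is Sunday. For year 97: 97÷12 = 8 r 1, and 1÷4 = 0, so 8+1+0 = 9.
Sunday + 9 ≡ Tuesday — that's 2197's doomsday.
In March the doomsday date is Mar 14.
Mar 2 is 12 days before Mar 14; 12 mod 7 = 5, so Tuesday − 5 = Thursday.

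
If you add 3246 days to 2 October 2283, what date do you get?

August 21, 2292

+366 (one year; includes Feb 29, 2284) → Oct 2, 2284 (2880 left).
+365 (one year) → Oct 2, 2285 (2515 left).
+365 (one year) → Oct 2, 2286 (2150 left).
+365 (one year) → Oct 2, 2287 (1785 left).
+366 (one year; includes Feb 29, 2288) → Oct 2, 2288 (1419 left).
+365 (one year) → Oct 2, 2289 (1054 left).
+365 (one year) → Oct 2, 2290 (689 left).
+365 (one year) → Oct 2, 2291 (324 left).
Oct has 31 days: +30 → Nov 1, 2291 (294 left).
Nov has 30 days: +30 → Dec 1, 2291 (264 left).
Dec has 31 days: +31 → Jan 1, 2292 (233 left).
Jan has 31 days: +31 → Feb 1, 2292 (202 left).
Feb has 29 days: +29 → Mar 1, 2292 (173 left).
Mar has 31 days: +31 → Apr 1, 2292 (142 left).
Apr has 30 days: +30 → May 1, 2292 (112 left).
May has 31 days: +31 → Jun 1, 2292 (81 left).
Jun has 30 days: +30 → Jul 1, 2292 (51 left).
Jul has 31 days: +31 → Aug 1, 2292 (20 left).
+20 → Aug 21, 2292.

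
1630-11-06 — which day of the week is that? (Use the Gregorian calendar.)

Doomsday rule: the anchor day for the 1600s is Tuesday. For year 30: 30÷12 = 2 r 6, and 6÷4 = 1, so 2+6+1 = 9.
Tuesday + 9 ≡ Thursday — that's 1630's doomsday.
In November the doomsday date is Nov 7.
Nov 6 is 1 day before Nov 7; 1 mod 7 = 1, so Thursday − 1 = Wednesday.

Wednesday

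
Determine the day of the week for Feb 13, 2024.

Tuesday

January 1, 2024 is a Monday.
Jan 1, 2024 → Feb 1, 2024: 31 days (January has 31).
Feb 1, 2024 → Feb 13, 2024: 12 days.
Total: 43 days.
43 mod 7 = 1, so Monday + 1 = Tuesday.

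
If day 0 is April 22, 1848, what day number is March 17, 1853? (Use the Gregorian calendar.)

Apr 22, 1848 → Apr 22, 1849: 365 days.
Apr 22, 1849 → Apr 22, 1850: 365 days.
Apr 22, 1850 → Apr 22, 1851: 365 days.
Apr 22, 1851 → Apr 22, 1852: 366 days (Feb 29, 1852 is in that span).
Apr 22, 1852 → May 22, 1852: 30 days (April has 30).
May 22, 1852 → Jun 22, 1852: 31 days (May has 31).
Jun 22, 1852 → Jul 22, 1852: 30 days (June has 30).
Jul 22, 1852 → Aug 22, 1852: 31 days (July has 31).
Aug 22, 1852 → Sep 22, 1852: 31 days (August has 31).
Sep 22, 1852 → Oct 22, 1852: 30 days (September has 30).
Oct 22, 1852 → Nov 22, 1852: 31 days (October has 31).
Nov 22, 1852 → Dec 22, 1852: 30 days (November has 30).
Dec 22, 1852 → Jan 22, 1853: 31 days (December has 31).
Jan 22, 1853 → Feb 22, 1853: 31 days (January has 31).
Feb 22, 1853 → Mar 17, 1853: 23 days.
Total: 1790 days.

1790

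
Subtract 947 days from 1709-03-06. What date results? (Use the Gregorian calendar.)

August 2, 1706

−365 (one year) → Mar 6, 1708 (582 left).
−366 (one year; includes Feb 29, 1708) → Mar 6, 1707 (216 left).
−6 → Feb 28, 1707 (end of Feb, 28 days; 210 left).
−28 → Jan 31, 1707 (end of Jan, 31 days; 182 left).
−31 → Dec 31, 1706 (end of Dec, 31 days; 151 left).
−31 → Nov 30, 1706 (end of Nov, 30 days; 120 left).
−30 → Oct 31, 1706 (end of Oct, 31 days; 90 left).
−31 → Sep 30, 1706 (end of Sep, 30 days; 59 left).
−30 → Aug 31, 1706 (end of Aug, 31 days; 29 left).
−29 → Aug 2, 1706.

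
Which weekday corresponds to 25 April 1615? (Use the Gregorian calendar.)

Saturday

Doomsday rule: the anchor day for the 1600s is Tuesday. For year 15: 15÷12 = 1 r 3, and 3÷4 = 0, so 1+3+0 = 4.
Tuesday + 4 ≡ Saturday — that's 1615's doomsday.
In April the doomsday date is Apr 4.
Apr 25 is 21 days after Apr 4; 21 mod 7 = 0, so Saturday + 0 = Saturday.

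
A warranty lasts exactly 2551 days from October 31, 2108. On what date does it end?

+365 (one year) → Oct 31, 2109 (2186 left).
+365 (one year) → Oct 31, 2110 (1821 left).
+365 (one year) → Oct 31, 2111 (1456 left).
+366 (one year; includes Feb 29, 2112) → Oct 31, 2112 (1090 left).
+365 (one year) → Oct 31, 2113 (725 left).
+365 (one year) → Oct 31, 2114 (360 left).
Oct has 31 days: +1 → Nov 1, 2114 (359 left).
Nov has 30 days: +30 → Dec 1, 2114 (329 left).
Dec has 31 days: +31 → Jan 1, 2115 (298 left).
Jan has 31 days: +31 → Feb 1, 2115 (267 left).
Feb has 28 days: +28 → Mar 1, 2115 (239 left).
Mar has 31 days: +31 → Apr 1, 2115 (208 left).
Apr has 30 days: +30 → May 1, 2115 (178 left).
May has 31 days: +31 → Jun 1, 2115 (147 left).
Jun has 30 days: +30 → Jul 1, 2115 (117 left).
Jul has 31 days: +31 → Aug 1, 2115 (86 left).
Aug has 31 days: +31 → Sep 1, 2115 (55 left).
Sep has 30 days: +30 → Oct 1, 2115 (25 left).
+25 → Oct 26, 2115.

October 26, 2115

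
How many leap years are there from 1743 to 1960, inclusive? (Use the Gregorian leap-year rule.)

53

Multiples of 4 in [1743,1960]: 55.
Of those, multiples of 100: 2 (not leap unless ÷400).
Multiples of 400: 0.
Leap years = 55 − 2 + 0 = 53.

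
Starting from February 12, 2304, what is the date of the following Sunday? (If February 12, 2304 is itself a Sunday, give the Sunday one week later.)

Feb 12, 2304 is a Friday.
From Friday to the next Sunday is 2 days.
Feb 12, 2304 + 2 = Feb 14, 2304.

February 14, 2304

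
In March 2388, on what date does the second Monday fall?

March 1, 2388 is a Tuesday.
The first Monday is therefore March 7 (6 days later).
The second Monday is 7 + 1×7 = March 14.

March 14, 2388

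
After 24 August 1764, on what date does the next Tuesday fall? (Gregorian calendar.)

August 28, 1764

Aug 24, 1764 is a Friday.
From Friday to the next Tuesday is 4 days.
Aug 24, 1764 + 4 = Aug 28, 1764.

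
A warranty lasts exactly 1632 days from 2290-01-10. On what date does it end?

June 30, 2294

+365 (one year) → Jan 10, 2291 (1267 left).
+365 (one year) → Jan 10, 2292 (902 left).
+366 (one year; includes Feb 29, 2292) → Jan 10, 2293 (536 left).
+365 (one year) → Jan 10, 2294 (171 left).
Jan has 31 days: +22 → Feb 1, 2294 (149 left).
Feb has 28 days: +28 → Mar 1, 2294 (121 left).
Mar has 31 days: +31 → Apr 1, 2294 (90 left).
Apr has 30 days: +30 → May 1, 2294 (60 left).
May has 31 days: +31 → Jun 1, 2294 (29 left).
+29 → Jun 30, 2294.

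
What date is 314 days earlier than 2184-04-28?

−28 → Mar 31, 2184 (end of Mar, 31 days; 286 left).
−31 → Feb 29, 2184 (end of Feb, 29 days; 255 left).
−29 → Jan 31, 2184 (end of Jan, 31 days; 226 left).
−31 → Dec 31, 2183 (end of Dec, 31 days; 195 left).
−31 → Nov 30, 2183 (end of Nov, 30 days; 164 left).
−30 → Oct 31, 2183 (end of Oct, 31 days; 134 left).
−31 → Sep 30, 2183 (end of Sep, 30 days; 103 left).
−30 → Aug 31, 2183 (end of Aug, 31 days; 73 left).
−31 → Jul 31, 2183 (end of Jul, 31 days; 42 left).
−31 → Jun 30, 2183 (end of Jun, 30 days; 11 left).
−11 → Jun 19, 2183.

June 19, 2183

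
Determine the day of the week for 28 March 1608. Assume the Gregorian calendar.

Friday

Doomsday rule: the anchor day for the 1600s is Tuesday. For year 08: 8÷12 = 0 r 8, and 8÷4 = 2, so 0+8+2 = 10.
Tuesday + 10 ≡ Friday — that's 1608's doomsday.
In March the doomsday date is Mar 14.
Mar 28 is 14 days after Mar 14; 14 mod 7 = 0, so Friday + 0 = Friday.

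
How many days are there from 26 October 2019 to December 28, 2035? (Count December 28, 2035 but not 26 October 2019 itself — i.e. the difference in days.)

Oct 26, 2019 → Oct 26, 2020: 366 days (Feb 29, 2020 is in that span).
Oct 26, 2020 → Oct 26, 2021: 365 days.
Oct 26, 2021 → Oct 26, 2022: 365 days.
Oct 26, 2022 → Oct 26, 2023: 365 days.
Oct 26, 2023 → Oct 26, 2024: 366 days (Feb 29, 2024 is in that span).
Oct 26, 2024 → Oct 26, 2025: 365 days.
Oct 26, 2025 → Oct 26, 2026: 365 days.
Oct 26, 2026 → Oct 26, 2027: 365 days.
Oct 26, 2027 → Oct 26, 2028: 366 days (Feb 29, 2028 is in that span).
Oct 26, 2028 → Oct 26, 2029: 365 days.
Oct 26, 2029 → Oct 26, 2030: 365 days.
Oct 26, 2030 → Oct 26, 2031: 365 days.
Oct 26, 2031 → Oct 26, 2032: 366 days (Feb 29, 2032 is in that span).
Oct 26, 2032 → Oct 26, 2033: 365 days.
Oct 26, 2033 → Oct 26, 2034: 365 days.
Oct 26, 2034 → Oct 26, 2035: 365 days.
Oct 26, 2035 → Nov 26, 2035: 31 days (October has 31).
Nov 26, 2035 → Dec 26, 2035: 30 days (November has 30).
Dec 26, 2035 → Dec 28, 2035: 2 days.
Total: 5907 days.

5907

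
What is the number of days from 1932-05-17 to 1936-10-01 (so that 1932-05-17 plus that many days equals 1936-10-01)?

1598

May 17, 1932 → May 17, 1933: 365 days.
May 17, 1933 → May 17, 1934: 365 days.
May 17, 1934 → May 17, 1935: 365 days.
May 17, 1935 → May 17, 1936: 366 days (Feb 29, 1936 is in that span).
May 17, 1936 → Jun 17, 1936: 31 days (May has 31).
Jun 17, 1936 → Jul 17, 1936: 30 days (June has 30).
Jul 17, 1936 → Aug 17, 1936: 31 days (July has 31).
Aug 17, 1936 → Sep 17, 1936: 31 days (August has 31).
Sep 17, 1936 → Oct 1, 1936: 14 days.
Total: 1598 days.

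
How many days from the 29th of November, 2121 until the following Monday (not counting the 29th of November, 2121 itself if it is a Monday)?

Nov 29, 2121 is a Saturday.
From Saturday to the next Monday is 2 days.

2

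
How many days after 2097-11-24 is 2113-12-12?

Nov 24, 2097 → Nov 24, 2098: 365 days.
Nov 24, 2098 → Nov 24, 2099: 365 days.
Nov 24, 2099 → Nov 24, 2100: 365 days.
Nov 24, 2100 → Nov 24, 2101: 365 days.
Nov 24, 2101 → Nov 24, 2102: 365 days.
Nov 24, 2102 → Nov 24, 2103: 365 days.
Nov 24, 2103 → Nov 24, 2104: 366 days (Feb 29, 2104 is in that span).
Nov 24, 2104 → Nov 24, 2105: 365 days.
Nov 24, 2105 → Nov 24, 2106: 365 days.
Nov 24, 2106 → Nov 24, 2107: 365 days.
Nov 24, 2107 → Nov 24, 2108: 366 days (Feb 29, 2108 is in that span).
Nov 24, 2108 → Nov 24, 2109: 365 days.
Nov 24, 2109 → Nov 24, 2110: 365 days.
Nov 24, 2110 → Nov 24, 2111: 365 days.
Nov 24, 2111 → Nov 24, 2112: 366 days (Feb 29, 2112 is in that span).
Nov 24, 2112 → Dec 24, 2112: 30 days (November has 30).
Dec 24, 2112 → Jan 24, 2113: 31 days (December has 31).
Jan 24, 2113 → Feb 24, 2113: 31 days (January has 31).
Feb 24, 2113 → Mar 24, 2113: 28 days (February has 28).
Mar 24, 2113 → Apr 24, 2113: 31 days (March has 31).
Apr 24, 2113 → May 24, 2113: 30 days (April has 30).
May 24, 2113 → Jun 24, 2113: 31 days (May has 31).
Jun 24, 2113 → Jul 24, 2113: 30 days (June has 30).
Jul 24, 2113 → Aug 24, 2113: 31 days (July has 31).
Aug 24, 2113 → Sep 24, 2113: 31 days (August has 31).
Sep 24, 2113 → Oct 24, 2113: 30 days (September has 30).
Oct 24, 2113 → Nov 24, 2113: 31 days (October has 31).
Nov 24, 2113 → Dec 12, 2113: 18 days.
Total: 5861 days.

5861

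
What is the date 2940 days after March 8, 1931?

March 26, 1939

+366 (one year; includes Feb 29, 1932) → Mar 8, 1932 (2574 left).
+365 (one year) → Mar 8, 1933 (2209 left).
+365 (one year) → Mar 8, 1934 (1844 left).
+365 (one year) → Mar 8, 1935 (1479 left).
+366 (one year; includes Feb 29, 1936) → Mar 8, 1936 (1113 left).
+365 (one year) → Mar 8, 1937 (748 left).
+365 (one year) → Mar 8, 1938 (383 left).
Mar has 31 days: +24 → Apr 1, 1938 (359 left).
Apr has 30 days: +30 → May 1, 1938 (329 left).
May has 31 days: +31 → Jun 1, 1938 (298 left).
Jun has 30 days: +30 → Jul 1, 1938 (268 left).
Jul has 31 days: +31 → Aug 1, 1938 (237 left).
Aug has 31 days: +31 → Sep 1, 1938 (206 left).
Sep has 30 days: +30 → Oct 1, 1938 (176 left).
Oct has 31 days: +31 → Nov 1, 1938 (145 left).
Nov has 30 days: +30 → Dec 1, 1938 (115 left).
Dec has 31 days: +31 → Jan 1, 1939 (84 left).
Jan has 31 days: +31 → Feb 1, 1939 (53 left).
Feb has 28 days: +28 → Mar 1, 1939 (25 left).
+25 → Mar 26, 1939.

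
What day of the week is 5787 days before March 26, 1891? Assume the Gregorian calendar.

Saturday

Mar 26, 1891 is a Thursday.
5787 mod 7 = 5, so 5787 days before a Thursday is Thursday − 5 = Saturday.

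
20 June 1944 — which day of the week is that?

Tuesday

Doomsday rule: the anchor day for the 1900s is Wednesday. For year 44: 44÷12 = 3 r 8, and 8÷4 = 2, so 3+8+2 = 13.
Wednesday + 13 ≡ Tuesday — that's 1944's doomsday.
In June the doomsday date is Jun 6.
Jun 20 is 14 days after Jun 6; 14 mod 7 = 0, so Tuesday + 0 = Tuesday.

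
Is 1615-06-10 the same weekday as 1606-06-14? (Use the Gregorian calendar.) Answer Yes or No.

From Jun 14, 1606 to Jun 10, 1615 is 3283 days.
3283 mod 7 = 0, so they are the same weekday.
(Jun 14, 1606 is a Wednesday; Jun 10, 1615 is a Wednesday.)

Yes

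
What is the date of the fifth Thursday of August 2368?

August 29, 2368

August 1, 2368 is a Thursday.
The first Thursday is therefore August 1 (same day).
The fifth Thursday is 1 + 4×7 = August 29.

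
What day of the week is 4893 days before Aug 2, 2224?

Aug 2, 2224 is a Monday.
4893 mod 7 = 0, so 4893 days before a Monday is Monday − 0 = Monday.

Monday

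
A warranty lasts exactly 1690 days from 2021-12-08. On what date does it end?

+365 (one year) → Dec 8, 2022 (1325 left).
+365 (one year) → Dec 8, 2023 (960 left).
+366 (one year; includes Feb 29, 2024) → Dec 8, 2024 (594 left).
+365 (one year) → Dec 8, 2025 (229 left).
Dec has 31 days: +24 → Jan 1, 2026 (205 left).
Jan has 31 days: +31 → Feb 1, 2026 (174 left).
Feb has 28 days: +28 → Mar 1, 2026 (146 left).
Mar has 31 days: +31 → Apr 1, 2026 (115 left).
Apr has 30 days: +30 → May 1, 2026 (85 left).
May has 31 days: +31 → Jun 1, 2026 (54 left).
Jun has 30 days: +30 → Jul 1, 2026 (24 left).
+24 → Jul 25, 2026.

July 25, 2026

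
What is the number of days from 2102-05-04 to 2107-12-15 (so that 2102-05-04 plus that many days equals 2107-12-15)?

2051

May 4, 2102 → May 4, 2103: 365 days.
May 4, 2103 → May 4, 2104: 366 days (Feb 29, 2104 is in that span).
May 4, 2104 → May 4, 2105: 365 days.
May 4, 2105 → May 4, 2106: 365 days.
May 4, 2106 → May 4, 2107: 365 days.
May 4, 2107 → Jun 4, 2107: 31 days (May has 31).
Jun 4, 2107 → Jul 4, 2107: 30 days (June has 30).
Jul 4, 2107 → Aug 4, 2107: 31 days (July has 31).
Aug 4, 2107 → Sep 4, 2107: 31 days (August has 31).
Sep 4, 2107 → Oct 4, 2107: 30 days (September has 30).
Oct 4, 2107 → Nov 4, 2107: 31 days (October has 31).
Nov 4, 2107 → Dec 4, 2107: 30 days (November has 30).
Dec 4, 2107 → Dec 15, 2107: 11 days.
Total: 2051 days.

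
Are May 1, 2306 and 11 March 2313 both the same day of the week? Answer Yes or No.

Yes

From May 1, 2306 to Mar 11, 2313 is 2506 days.
2506 mod 7 = 0, so they are the same weekday.
(May 1, 2306 is a Tuesday; Mar 11, 2313 is a Tuesday.)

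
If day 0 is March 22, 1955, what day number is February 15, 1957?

696

Mar 22, 1955 → Mar 22, 1956: 366 days (Feb 29, 1956 is in that span).
Mar 22, 1956 → Apr 22, 1956: 31 days (March has 31).
Apr 22, 1956 → May 22, 1956: 30 days (April has 30).
May 22, 1956 → Jun 22, 1956: 31 days (May has 31).
Jun 22, 1956 → Jul 22, 1956: 30 days (June has 30).
Jul 22, 1956 → Aug 22, 1956: 31 days (July has 31).
Aug 22, 1956 → Sep 22, 1956: 31 days (August has 31).
Sep 22, 1956 → Oct 22, 1956: 30 days (September has 30).
Oct 22, 1956 → Nov 22, 1956: 31 days (October has 31).
Nov 22, 1956 → Dec 22, 1956: 30 days (November has 30).
Dec 22, 1956 → Jan 22, 1957: 31 days (December has 31).
Jan 22, 1957 → Feb 15, 1957: 24 days.
Total: 696 days.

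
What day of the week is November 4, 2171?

Doomsday rule: the anchor day for the 2100s is Sunday. For year 71: 71÷12 = 5 r 11, and 11÷4 = 2, so 5+11+2 = 18.
Sunday + 18 ≡ Thursday — that's 2171's doomsday.
In November the doomsday date is Nov 7.
Nov 4 is 3 days before Nov 7; 3 mod 7 = 3, so Thursday − 3 = Monday.

Monday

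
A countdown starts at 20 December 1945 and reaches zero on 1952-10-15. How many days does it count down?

2491

Dec 20, 1945 → Dec 20, 1946: 365 days.
Dec 20, 1946 → Dec 20, 1947: 365 days.
Dec 20, 1947 → Dec 20, 1948: 366 days (Feb 29, 1948 is in that span).
Dec 20, 1948 → Dec 20, 1949: 365 days.
Dec 20, 1949 → Dec 20, 1950: 365 days.
Dec 20, 1950 → Dec 20, 1951: 365 days.
Dec 20, 1951 → Jan 20, 1952: 31 days (December has 31).
Jan 20, 1952 → Feb 20, 1952: 31 days (January has 31).
Feb 20, 1952 → Mar 20, 1952: 29 days (February has 29).
Mar 20, 1952 → Apr 20, 1952: 31 days (March has 31).
Apr 20, 1952 → May 20, 1952: 30 days (April has 30).
May 20, 1952 → Jun 20, 1952: 31 days (May has 31).
Jun 20, 1952 → Jul 20, 1952: 30 days (June has 30).
Jul 20, 1952 → Aug 20, 1952: 31 days (July has 31).
Aug 20, 1952 → Sep 20, 1952: 31 days (August has 31).
Sep 20, 1952 → Oct 15, 1952: 25 days.
Total: 2491 days.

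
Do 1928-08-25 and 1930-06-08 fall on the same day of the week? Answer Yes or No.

No

From Aug 25, 1928 to Jun 8, 1930 is 652 days.
652 mod 7 = 1, so they are different weekdays.
(Aug 25, 1928 is a Saturday; Jun 8, 1930 is a Sunday.)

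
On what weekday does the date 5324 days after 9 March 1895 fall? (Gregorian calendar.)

Wednesday

Mar 9, 1895 is a Saturday.
5324 mod 7 = 4, so 5324 days after a Saturday is Saturday + 4 = Wednesday.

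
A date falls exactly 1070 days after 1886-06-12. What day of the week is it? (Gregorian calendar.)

Friday

Jun 12, 1886 is a Saturday.
1070 mod 7 = 6, so 1070 days after a Saturday is Saturday + 6 = Friday.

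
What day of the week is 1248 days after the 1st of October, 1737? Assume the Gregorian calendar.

Thursday

Oct 1, 1737 is a Tuesday.
1248 mod 7 = 2, so 1248 days after a Tuesday is Tuesday + 2 = Thursday.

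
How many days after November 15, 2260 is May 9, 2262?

540

Nov 15, 2260 → Nov 15, 2261: 365 days.
Nov 15, 2261 → Dec 15, 2261: 30 days (November has 30).
Dec 15, 2261 → Jan 15, 2262: 31 days (December has 31).
Jan 15, 2262 → Feb 15, 2262: 31 days (January has 31).
Feb 15, 2262 → Mar 15, 2262: 28 days (February has 28).
Mar 15, 2262 → Apr 15, 2262: 31 days (March has 31).
Apr 15, 2262 → May 9, 2262: 24 days.
Total: 540 days.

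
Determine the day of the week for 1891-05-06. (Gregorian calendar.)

Wednesday

Doomsday rule: the anchor day for the 1800s is Friday. For year 91: 91÷12 = 7 r 7, and 7÷4 = 1, so 7+7+1 = 15.
Friday + 15 ≡ Saturday — that's 1891's doomsday.
In May the doomsday date is May 9.
May 6 is 3 days before May 9; 3 mod 7 = 3, so Saturday − 3 = Wednesday.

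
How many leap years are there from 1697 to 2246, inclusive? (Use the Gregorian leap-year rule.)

132

Multiples of 4 in [1697,2246]: 137.
Of those, multiples of 100: 6 (not leap unless ÷400).
Multiples of 400: 1.
Leap years = 137 − 6 + 1 = 132.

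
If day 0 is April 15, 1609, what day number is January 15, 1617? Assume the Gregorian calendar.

2832

Apr 15, 1609 → Apr 15, 1610: 365 days.
Apr 15, 1610 → Apr 15, 1611: 365 days.
Apr 15, 1611 → Apr 15, 1612: 366 days (Feb 29, 1612 is in that span).
Apr 15, 1612 → Apr 15, 1613: 365 days.
Apr 15, 1613 → Apr 15, 1614: 365 days.
Apr 15, 1614 → Apr 15, 1615: 365 days.
Apr 15, 1615 → Apr 15, 1616: 366 days (Feb 29, 1616 is in that span).
Apr 15, 1616 → May 15, 1616: 30 days (April has 30).
May 15, 1616 → Jun 15, 1616: 31 days (May has 31).
Jun 15, 1616 → Jul 15, 1616: 30 days (June has 30).
Jul 15, 1616 → Aug 15, 1616: 31 days (July has 31).
Aug 15, 1616 → Sep 15, 1616: 31 days (August has 31).
Sep 15, 1616 → Oct 15, 1616: 30 days (September has 30).
Oct 15, 1616 → Nov 15, 1616: 31 days (October has 31).
Nov 15, 1616 → Dec 15, 1616: 30 days (November has 30).
Dec 15, 1616 → Jan 15, 1617: 31 days.
Total: 2832 days.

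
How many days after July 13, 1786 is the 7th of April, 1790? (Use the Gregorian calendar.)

1364

Jul 13, 1786 → Jul 13, 1787: 365 days.
Jul 13, 1787 → Jul 13, 1788: 366 days (Feb 29, 1788 is in that span).
Jul 13, 1788 → Jul 13, 1789: 365 days.
Jul 13, 1789 → Aug 13, 1789: 31 days (July has 31).
Aug 13, 1789 → Sep 13, 1789: 31 days (August has 31).
Sep 13, 1789 → Oct 13, 1789: 30 days (September has 30).
Oct 13, 1789 → Nov 13, 1789: 31 days (October has 31).
Nov 13, 1789 → Dec 13, 1789: 30 days (November has 30).
Dec 13, 1789 → Jan 13, 1790: 31 days (December has 31).
Jan 13, 1790 → Feb 13, 1790: 31 days (January has 31).
Feb 13, 1790 → Mar 13, 1790: 28 days (February has 28).
Mar 13, 1790 → Apr 7, 1790: 25 days.
Total: 1364 days.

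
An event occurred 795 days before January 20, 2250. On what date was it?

November 17, 2247

−365 (one year) → Jan 20, 2249 (430 left).
−366 (one year; includes Feb 29, 2248) → Jan 20, 2248 (64 left).
−20 → Dec 31, 2247 (end of Dec, 31 days; 44 left).
−31 → Nov 30, 2247 (end of Nov, 30 days; 13 left).
−13 → Nov 17, 2247.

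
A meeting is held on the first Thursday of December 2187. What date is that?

December 1, 2187 is a Saturday.
The first Thursday is therefore December 6 (5 days later).

December 6, 2187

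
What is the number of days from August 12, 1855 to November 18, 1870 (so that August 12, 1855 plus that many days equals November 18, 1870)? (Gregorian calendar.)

5577

Aug 12, 1855 → Aug 12, 1856: 366 days (Feb 29, 1856 is in that span).
Aug 12, 1856 → Aug 12, 1857: 365 days.
Aug 12, 1857 → Aug 12, 1858: 365 days.
Aug 12, 1858 → Aug 12, 1859: 365 days.
Aug 12, 1859 → Aug 12, 1860: 366 days (Feb 29, 1860 is in that span).
Aug 12, 1860 → Aug 12, 1861: 365 days.
Aug 12, 1861 → Aug 12, 1862: 365 days.
Aug 12, 1862 → Aug 12, 1863: 365 days.
Aug 12, 1863 → Aug 12, 1864: 366 days (Feb 29, 1864 is in that span).
Aug 12, 1864 → Aug 12, 1865: 365 days.
Aug 12, 1865 → Aug 12, 1866: 365 days.
Aug 12, 1866 → Aug 12, 1867: 365 days.
Aug 12, 1867 → Aug 12, 1868: 366 days (Feb 29, 1868 is in that span).
Aug 12, 1868 → Aug 12, 1869: 365 days.
Aug 12, 1869 → Aug 12, 1870: 365 days.
Aug 12, 1870 → Sep 12, 1870: 31 days (August has 31).
Sep 12, 1870 → Oct 12, 1870: 30 days (September has 30).
Oct 12, 1870 → Nov 12, 1870: 31 days (October has 31).
Nov 12, 1870 → Nov 18, 1870: 6 days.
Total: 5577 days.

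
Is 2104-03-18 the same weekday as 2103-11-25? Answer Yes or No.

From Nov 25, 2103 to Mar 18, 2104 is 114 days.
114 mod 7 = 2, so they are different weekdays.
(Nov 25, 2103 is a Sunday; Mar 18, 2104 is a Tuesday.)

No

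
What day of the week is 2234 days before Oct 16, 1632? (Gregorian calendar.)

Oct 16, 1632 is a Saturday.
2234 mod 7 = 1, so 2234 days before a Saturday is Saturday − 1 = Friday.

Friday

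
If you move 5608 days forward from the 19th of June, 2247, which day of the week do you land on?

Jun 19, 2247 is a Saturday.
5608 mod 7 = 1, so 5608 days after a Saturday is Saturday + 1 = Sunday.

Sunday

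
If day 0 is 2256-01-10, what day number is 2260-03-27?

Jan 10, 2256 → Jan 10, 2257: 366 days (Feb 29, 2256 is in that span).
Jan 10, 2257 → Jan 10, 2258: 365 days.
Jan 10, 2258 → Jan 10, 2259: 365 days.
Jan 10, 2259 → Jan 10, 2260: 365 days.
Jan 10, 2260 → Feb 10, 2260: 31 days (January has 31).
Feb 10, 2260 → Mar 10, 2260: 29 days (February has 29).
Mar 10, 2260 → Mar 27, 2260: 17 days.
Total: 1538 days.

1538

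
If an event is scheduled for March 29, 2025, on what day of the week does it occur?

Saturday

Doomsday rule: the anchor day for the 2000s is Tuesday. For year 25: 25÷12 = 2 r 1, and 1÷4 = 0, so 2+1+0 = 3.
Tuesday + 3 ≡ Friday — that's 2025's doomsday.
In March the doomsday date is Mar 14.
Mar 29 is 15 days after Mar 14; 15 mod 7 = 1, so Friday + 1 = Saturday.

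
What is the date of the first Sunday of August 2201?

August 2, 2201

August 1, 2201 is a Saturday.
The first Sunday is therefore August 2 (1 days later).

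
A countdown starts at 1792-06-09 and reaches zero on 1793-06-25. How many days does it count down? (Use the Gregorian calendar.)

Jun 9, 1792 → Jul 9, 1792: 30 days (June has 30).
Jul 9, 1792 → Aug 9, 1792: 31 days (July has 31).
Aug 9, 1792 → Sep 9, 1792: 31 days (August has 31).
Sep 9, 1792 → Oct 9, 1792: 30 days (September has 30).
Oct 9, 1792 → Nov 9, 1792: 31 days (October has 31).
Nov 9, 1792 → Dec 9, 1792: 30 days (November has 30).
Dec 9, 1792 → Jan 9, 1793: 31 days (December has 31).
Jan 9, 1793 → Feb 9, 1793: 31 days (January has 31).
Feb 9, 1793 → Mar 9, 1793: 28 days (February has 28).
Mar 9, 1793 → Apr 9, 1793: 31 days (March has 31).
Apr 9, 1793 → May 9, 1793: 30 days (April has 30).
May 9, 1793 → Jun 9, 1793: 31 days (May has 31).
Jun 9, 1793 → Jun 25, 1793: 16 days.
Total: 381 days.

381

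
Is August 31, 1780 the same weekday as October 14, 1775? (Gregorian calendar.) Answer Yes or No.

No

From Oct 14, 1775 to Aug 31, 1780 is 1783 days.
1783 mod 7 = 5, so they are different weekdays.
(Oct 14, 1775 is a Saturday; Aug 31, 1780 is a Thursday.)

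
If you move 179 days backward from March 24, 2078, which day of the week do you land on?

Sunday

First find the weekday of Mar 24, 2078. Doomsday rule: the anchor day for the 2000s is Tuesday. For year 78: 78÷12 = 6 r 6, and 6÷4 = 1, so 6+6+1 = 13.
Tuesday + 13 ≡ Monday — that's 2078's doomsday.
In March the doomsday date is Mar 14.
Mar 24 is 10 days after Mar 14; 10 mod 7 = 3, so Monday + 3 = Thursday.
179 mod 7 = 4, so 179 days before a Thursday is Thursday − 4 = Sunday.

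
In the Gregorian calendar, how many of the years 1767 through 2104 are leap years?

82

Multiples of 4 in [1767,2104]: 85.
Of those, multiples of 100: 4 (not leap unless ÷400).
Multiples of 400: 1.
Leap years = 85 − 4 + 1 = 82.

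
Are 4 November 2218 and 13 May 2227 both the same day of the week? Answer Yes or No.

From Nov 4, 2218 to May 13, 2227 is 3112 days.
3112 mod 7 = 4, so they are different weekdays.
(Nov 4, 2218 is a Wednesday; May 13, 2227 is a Sunday.)

No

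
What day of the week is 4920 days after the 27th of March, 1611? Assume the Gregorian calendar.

Saturday

First find the weekday of Mar 27, 1611. Doomsday rule: the anchor day for the 1600s is Tuesday. For year 11: 11÷12 = 0 r 11, and 11÷4 = 2, so 0+11+2 = 13.
Tuesday + 13 ≡ Monday — that's 1611's doomsday.
In March the doomsday date is Mar 14.
Mar 27 is 13 days after Mar 14; 13 mod 7 = 6, so Monday + 6 = Sunday.
4920 mod 7 = 6, so 4920 days after a Sunday is Sunday + 6 = Saturday.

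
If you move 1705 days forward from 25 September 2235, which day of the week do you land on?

Tuesday

First find the weekday of Sep 25, 2235. Doomsday rule: the anchor day for the 2200s is Friday. For year 35: 35÷12 = 2 r 11, and 11÷4 = 2, so 2+11+2 = 15.
Friday + 15 ≡ Saturday — that's 2235's doomsday.
In September the doomsday date is Sep 5.
Sep 25 is 20 days after Sep 5; 20 mod 7 = 6, so Saturday + 6 = Friday.
1705 mod 7 = 4, so 1705 days after a Friday is Friday + 4 = Tuesday.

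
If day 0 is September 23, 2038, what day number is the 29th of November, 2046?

2989

Sep 23, 2038 → Sep 23, 2039: 365 days.
Sep 23, 2039 → Sep 23, 2040: 366 days (Feb 29, 2040 is in that span).
Sep 23, 2040 → Sep 23, 2041: 365 days.
Sep 23, 2041 → Sep 23, 2042: 365 days.
Sep 23, 2042 → Sep 23, 2043: 365 days.
Sep 23, 2043 → Sep 23, 2044: 366 days (Feb 29, 2044 is in that span).
Sep 23, 2044 → Sep 23, 2045: 365 days.
Sep 23, 2045 → Sep 23, 2046: 365 days.
Sep 23, 2046 → Oct 23, 2046: 30 days (September has 30).
Oct 23, 2046 → Nov 23, 2046: 31 days (October has 31).
Nov 23, 2046 → Nov 29, 2046: 6 days.
Total: 2989 days.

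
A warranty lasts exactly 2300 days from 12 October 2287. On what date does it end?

+366 (one year; includes Feb 29, 2288) → Oct 12, 2288 (1934 left).
+365 (one year) → Oct 12, 2289 (1569 left).
+365 (one year) → Oct 12, 2290 (1204 left).
+365 (one year) → Oct 12, 2291 (839 left).
+366 (one year; includes Feb 29, 2292) → Oct 12, 2292 (473 left).
+365 (one year) → Oct 12, 2293 (108 left).
Oct has 31 days: +20 → Nov 1, 2293 (88 left).
Nov has 30 days: +30 → Dec 1, 2293 (58 left).
Dec has 31 days: +31 → Jan 1, 2294 (27 left).
+27 → Jan 28, 2294.

January 28, 2294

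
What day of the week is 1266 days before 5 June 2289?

Jun 5, 2289 is a Wednesday.
1266 mod 7 = 6, so 1266 days before a Wednesday is Wednesday − 6 = Thursday.

Thursday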